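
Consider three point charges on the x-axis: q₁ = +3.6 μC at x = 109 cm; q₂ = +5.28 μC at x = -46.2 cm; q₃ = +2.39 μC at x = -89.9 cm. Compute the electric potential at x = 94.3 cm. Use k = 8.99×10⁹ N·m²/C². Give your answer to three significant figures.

2.66×10⁵ V

The total potential is the scalar sum of each charge's contribution, V = Σ kqᵢ/rᵢ.
Distances from the field point to each charge: r₁ = 0.147 m, r₂ = 1.41 m, r₃ = 1.84 m.
V = k[(3.60×10⁻⁶)/(0.147) + (5.28×10⁻⁶)/(1.41) + (2.39×10⁻⁶)/(1.84)] = 2.66×10⁵ V.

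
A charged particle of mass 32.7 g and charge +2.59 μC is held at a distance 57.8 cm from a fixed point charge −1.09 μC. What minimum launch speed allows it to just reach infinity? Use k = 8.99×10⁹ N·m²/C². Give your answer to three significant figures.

1.64 m/s

To just escape, total mechanical energy must reach zero at infinity: ½mv²_min + U = 0, so ½mv²_min = −U = |kQq|/r.
|U| = |kQq|/r = (8.99×10⁹ N·m²/C²)(1.09×10⁻⁶)(2.59×10⁻⁶)/(0.578) = 0.0439 J.
v_min = √(2|U|/m) = √(2·0.0439/0.0327) = 1.64 m/s.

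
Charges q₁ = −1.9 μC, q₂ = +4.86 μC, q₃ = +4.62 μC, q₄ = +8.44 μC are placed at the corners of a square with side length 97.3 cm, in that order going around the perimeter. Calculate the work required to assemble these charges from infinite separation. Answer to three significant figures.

0.545 J

The work to assemble the configuration equals its total potential energy, U = Σ kqᵢqⱼ/rᵢⱼ over all pairs.
The four side pairs have separation 0.973 m and the two diagonal pairs 1.38 m.
Summing all 6 pair terms gives U = 0.545 J.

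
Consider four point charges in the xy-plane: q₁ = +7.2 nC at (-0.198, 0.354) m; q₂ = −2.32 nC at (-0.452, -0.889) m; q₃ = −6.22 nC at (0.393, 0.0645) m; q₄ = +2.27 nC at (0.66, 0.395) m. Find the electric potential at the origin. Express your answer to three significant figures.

Electric potential is a scalar, so the contributions from each charge add algebraically: V = Σ kqᵢ/rᵢ.
Distances from the field point to each charge: r₁ = 0.406 m, r₂ = 0.997 m, r₃ = 0.398 m, r₄ = 0.769 m.
V = k[(7.20×10⁻⁹)/(0.406) + (-2.32×10⁻⁹)/(0.997) + (-6.22×10⁻⁹)/(0.398) + (2.27×10⁻⁹)/(0.769)] = 24.8 V.

24.8 V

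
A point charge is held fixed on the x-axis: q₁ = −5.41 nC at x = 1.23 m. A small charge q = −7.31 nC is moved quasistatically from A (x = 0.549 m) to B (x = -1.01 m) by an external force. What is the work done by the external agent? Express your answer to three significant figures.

-3.63×10⁻⁷ J

For quasistatic motion the external work equals the change in potential energy: W_ext = qΔV = q(V_B − V_A).
At A: distance to the source charge is 0.681 m; V_A = kq₁/r = -71.4 V.
At B: distance to the source charge is 2.24 m; V_B = kq₁/r = -21.7 V.
ΔV = V_B − V_A = 49.7 V.
W_ext = qΔV = (-7.31×10⁻⁹ C)(49.7 V) = -3.63×10⁻⁷ J.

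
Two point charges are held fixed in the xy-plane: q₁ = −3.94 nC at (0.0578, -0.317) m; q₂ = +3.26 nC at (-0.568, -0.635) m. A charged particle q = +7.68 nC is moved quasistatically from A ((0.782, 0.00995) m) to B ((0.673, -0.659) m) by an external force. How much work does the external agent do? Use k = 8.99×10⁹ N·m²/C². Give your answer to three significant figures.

For quasistatic motion the external work equals the change in potential energy: W_ext = qΔV = q(V_B − V_A).
At A: distances to the source charges are 0.795 m, 1.50 m; V_A = Σ kqᵢ/rᵢ = -25.0 V.
At B: distances to the source charges are 0.704 m, 1.24 m; V_B = Σ kqᵢ/rᵢ = -26.7 V.
ΔV = V_B − V_A = -1.72 V.
W_ext = qΔV = (7.68×10⁻⁹ C)(-1.72 V) = -1.32×10⁻⁸ J.

-1.32×10⁻⁸ J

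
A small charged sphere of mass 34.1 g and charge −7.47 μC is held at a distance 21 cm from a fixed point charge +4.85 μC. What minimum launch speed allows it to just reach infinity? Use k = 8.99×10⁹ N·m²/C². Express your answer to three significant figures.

To just escape, total mechanical energy must reach zero at infinity: ½mv²_min + U = 0, so ½mv²_min = −U = |kQq|/r.
|U| = |kQq|/r = (8.99×10⁹ N·m²/C²)(4.85×10⁻⁶)(7.47×10⁻⁶)/(0.210) = 1.55 J.
v_min = √(2|U|/m) = √(2·1.55/0.0341) = 9.54 m/s.

9.54 m/s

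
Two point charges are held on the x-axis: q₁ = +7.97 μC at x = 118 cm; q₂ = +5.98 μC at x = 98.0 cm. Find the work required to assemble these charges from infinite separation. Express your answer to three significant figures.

2.14 J

The assembly work is the sum of pairwise potential energies, U = Σ_{i<j} kqᵢqⱼ/rᵢⱼ.
Pair separations: r₁₂ = 0.200 m.
U = (2.14) = 2.14 J.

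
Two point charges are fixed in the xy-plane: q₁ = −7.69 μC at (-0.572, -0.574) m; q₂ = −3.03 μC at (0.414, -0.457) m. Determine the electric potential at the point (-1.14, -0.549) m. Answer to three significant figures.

-1.39×10⁵ V

Electric potential is a scalar, so the contributions from each charge add algebraically: V = Σ kqᵢ/rᵢ.
Distances from the field point to each charge: r₁ = 0.569 m, r₂ = 1.56 m.
V = k[(-7.69×10⁻⁶)/(0.569) + (-3.03×10⁻⁶)/(1.56)] = -1.39×10⁵ V.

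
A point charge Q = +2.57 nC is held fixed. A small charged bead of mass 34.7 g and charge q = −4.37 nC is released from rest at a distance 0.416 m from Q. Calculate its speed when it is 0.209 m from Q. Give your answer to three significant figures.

Only the electrostatic force acts, so mechanical energy is conserved: ½mv² = U₁ − U₂ = kQq(1/r₁ − 1/r₂).
U₁ − U₂ = (8.99×10⁹ N·m²/C²)(2.57×10⁻⁹ C)(-4.37×10⁻⁹ C)(1/0.416 − 1/0.209) = 2.40×10⁻⁷ J.
v = √(2·2.40×10⁻⁷/0.0347) = 3.72×10⁻³ m/s.

3.72×10⁻³ m/s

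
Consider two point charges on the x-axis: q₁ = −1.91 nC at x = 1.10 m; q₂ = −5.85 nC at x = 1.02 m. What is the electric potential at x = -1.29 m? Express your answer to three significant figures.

Electric potential is a scalar, so the contributions from each charge add algebraically: V = Σ kqᵢ/rᵢ.
Distances from the field point to each charge: r₁ = 2.39 m, r₂ = 2.31 m.
V = k[(-1.91×10⁻⁹)/(2.39) + (-5.85×10⁻⁹)/(2.31)] = -30.0 V.

-30.0 V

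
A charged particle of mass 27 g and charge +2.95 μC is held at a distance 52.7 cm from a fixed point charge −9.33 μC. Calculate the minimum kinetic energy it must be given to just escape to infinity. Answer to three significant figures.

To just escape, total mechanical energy must reach zero at infinity: ½mv²_min + U = 0, so ½mv²_min = −U = |kQq|/r.
|U| = |kQq|/r = (8.99×10⁹ N·m²/C²)(9.33×10⁻⁶)(2.95×10⁻⁶)/(0.527) = 0.470 J.

0.470 J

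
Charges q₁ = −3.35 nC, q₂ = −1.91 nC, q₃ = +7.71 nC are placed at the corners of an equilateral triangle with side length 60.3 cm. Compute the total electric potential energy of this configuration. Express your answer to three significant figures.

-5.09×10⁻⁷ J

The assembly work is the sum of pairwise potential energies, U = Σ_{i<j} kqᵢqⱼ/rᵢⱼ.
All three pair separations equal the side length, 0.603 m.
U = (9.54×10⁻⁸) + (-3.85×10⁻⁷) + (-2.20×10⁻⁷) = -5.09×10⁻⁷ J.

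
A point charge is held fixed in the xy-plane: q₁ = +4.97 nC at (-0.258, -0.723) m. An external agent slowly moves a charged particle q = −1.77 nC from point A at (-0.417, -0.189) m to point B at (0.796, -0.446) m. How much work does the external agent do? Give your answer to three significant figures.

6.94×10⁻⁸ J

For quasistatic motion the external work equals the change in potential energy: W_ext = qΔV = q(V_B − V_A).
At A: distance to the source charge is 0.557 m; V_A = kq₁/r = 80.2 V.
At B: distance to the source charge is 1.09 m; V_B = kq₁/r = 41.0 V.
ΔV = V_B − V_A = -39.2 V.
W_ext = qΔV = (-1.77×10⁻⁹ C)(-39.2 V) = 6.94×10⁻⁸ J.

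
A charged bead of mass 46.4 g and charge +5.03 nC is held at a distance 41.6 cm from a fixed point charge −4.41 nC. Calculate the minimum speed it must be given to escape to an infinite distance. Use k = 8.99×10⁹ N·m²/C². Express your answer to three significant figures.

4.55×10⁻³ m/s

To just escape, total mechanical energy must reach zero at infinity: ½mv²_min + U = 0, so ½mv²_min = −U = |kQq|/r.
|U| = |kQq|/r = (8.99×10⁹ N·m²/C²)(4.41×10⁻⁹)(5.03×10⁻⁹)/(0.416) = 4.79×10⁻⁷ J.
v_min = √(2|U|/m) = √(2·4.79×10⁻⁷/0.0464) = 4.55×10⁻³ m/s.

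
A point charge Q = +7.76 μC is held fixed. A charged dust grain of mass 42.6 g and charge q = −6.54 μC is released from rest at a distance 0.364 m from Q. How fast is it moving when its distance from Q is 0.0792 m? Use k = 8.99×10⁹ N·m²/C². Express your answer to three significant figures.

Only the electrostatic force acts, so mechanical energy is conserved: ½mv² = U₁ − U₂ = kQq(1/r₁ − 1/r₂).
U₁ − U₂ = (8.99×10⁹ N·m²/C²)(7.76×10⁻⁶ C)(-6.54×10⁻⁶ C)(1/0.364 − 1/0.0792) = 4.51 J.
v = √(2·4.51/0.0426) = 14.5 m/s.

14.5 m/s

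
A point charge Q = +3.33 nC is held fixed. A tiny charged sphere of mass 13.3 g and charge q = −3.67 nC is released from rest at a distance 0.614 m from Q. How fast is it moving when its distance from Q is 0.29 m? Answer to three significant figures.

5.48×10⁻³ m/s

Only the electrostatic force acts, so mechanical energy is conserved: ½mv² = U₁ − U₂ = kQq(1/r₁ − 1/r₂).
U₁ − U₂ = (8.99×10⁹ N·m²/C²)(3.33×10⁻⁹ C)(-3.67×10⁻⁹ C)(1/0.614 − 1/0.290) = 2.00×10⁻⁷ J.
v = √(2·2.00×10⁻⁷/0.0133) = 5.48×10⁻³ m/s.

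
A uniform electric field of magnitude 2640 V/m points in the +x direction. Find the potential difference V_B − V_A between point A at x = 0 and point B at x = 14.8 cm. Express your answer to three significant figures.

-391 V

In a uniform field, potential decreases in the direction of E: V_B − V_A = −E·Δx.
V_B − V_A = −(2640 V/m)(0.148 m) = -391 V.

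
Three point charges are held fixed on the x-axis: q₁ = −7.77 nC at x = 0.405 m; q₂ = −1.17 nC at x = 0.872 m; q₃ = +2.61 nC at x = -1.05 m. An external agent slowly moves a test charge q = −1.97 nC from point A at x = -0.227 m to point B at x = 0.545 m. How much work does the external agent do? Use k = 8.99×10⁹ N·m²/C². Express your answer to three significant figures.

8.37×10⁻⁷ J

For quasistatic motion the external work equals the change in potential energy: W_ext = qΔV = q(V_B − V_A).
At A: distances to the source charges are 0.632 m, 1.10 m, 0.823 m; V_A = Σ kqᵢ/rᵢ = -91.6 V.
At B: distances to the source charges are 0.140 m, 0.327 m, 1.60 m; V_B = Σ kqᵢ/rᵢ = -516 V.
ΔV = V_B − V_A = -425 V.
W_ext = qΔV = (-1.97×10⁻⁹ C)(-425 V) = 8.37×10⁻⁷ J.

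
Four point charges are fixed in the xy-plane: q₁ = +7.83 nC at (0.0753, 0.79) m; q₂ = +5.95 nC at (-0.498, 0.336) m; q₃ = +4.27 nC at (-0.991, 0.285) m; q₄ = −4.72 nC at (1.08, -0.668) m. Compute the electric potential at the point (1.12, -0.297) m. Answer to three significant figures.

-18.7 V

The total potential is the scalar sum of each charge's contribution, V = Σ kqᵢ/rᵢ.
Distances from the field point to each charge: r₁ = 1.51 m, r₂ = 1.74 m, r₃ = 2.19 m, r₄ = 0.373 m.
V = k[(7.83×10⁻⁹)/(1.51) + (5.95×10⁻⁹)/(1.74) + (4.27×10⁻⁹)/(2.19) + (-4.72×10⁻⁹)/(0.373)] = -18.7 V.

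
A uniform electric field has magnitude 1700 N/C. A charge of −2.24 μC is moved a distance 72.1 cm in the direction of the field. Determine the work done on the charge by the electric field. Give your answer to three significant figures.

The potential change for a displacement 72.1 cm in the direction of the field is ΔV = −Ed = -1230 V.
W_field = −qΔV = -2.75×10⁻³ J.

-2.75×10⁻³ J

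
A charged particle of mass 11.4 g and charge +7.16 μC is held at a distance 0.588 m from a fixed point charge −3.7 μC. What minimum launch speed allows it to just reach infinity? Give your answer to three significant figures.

8.43 m/s

To just escape, total mechanical energy must reach zero at infinity: ½mv²_min + U = 0, so ½mv²_min = −U = |kQq|/r.
|U| = |kQq|/r = (8.99×10⁹ N·m²/C²)(3.70×10⁻⁶)(7.16×10⁻⁶)/(0.588) = 0.405 J.
v_min = √(2|U|/m) = √(2·0.405/0.0114) = 8.43 m/s.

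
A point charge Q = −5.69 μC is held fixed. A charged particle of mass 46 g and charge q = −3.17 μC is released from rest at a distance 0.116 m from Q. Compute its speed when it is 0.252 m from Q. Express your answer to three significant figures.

5.73 m/s

Only the electrostatic force acts, so mechanical energy is conserved: ½mv² = U₁ − U₂ = kQq(1/r₁ − 1/r₂).
U₁ − U₂ = (8.99×10⁹ N·m²/C²)(-5.69×10⁻⁶ C)(-3.17×10⁻⁶ C)(1/0.116 − 1/0.252) = 0.754 J.
v = √(2·0.754/0.0460) = 5.73 m/s.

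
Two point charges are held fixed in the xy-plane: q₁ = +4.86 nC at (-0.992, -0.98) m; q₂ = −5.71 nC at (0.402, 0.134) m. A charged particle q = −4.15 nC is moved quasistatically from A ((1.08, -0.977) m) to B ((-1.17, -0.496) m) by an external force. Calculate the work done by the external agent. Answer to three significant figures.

For quasistatic motion the external work equals the change in potential energy: W_ext = qΔV = q(V_B − V_A).
At A: distances to the source charges are 2.07 m, 1.30 m; V_A = Σ kqᵢ/rᵢ = -18.4 V.
At B: distances to the source charges are 0.516 m, 1.69 m; V_B = Σ kqᵢ/rᵢ = 54.4 V.
ΔV = V_B − V_A = 72.8 V.
W_ext = qΔV = (-4.15×10⁻⁹ C)(72.8 V) = -3.02×10⁻⁷ J.

-3.02×10⁻⁷ J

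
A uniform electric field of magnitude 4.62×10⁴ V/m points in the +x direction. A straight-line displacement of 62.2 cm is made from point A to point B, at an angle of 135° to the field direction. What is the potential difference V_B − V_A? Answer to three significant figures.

Only the component of displacement along E changes the potential: ΔV = −E·d·cosθ.
ΔV = −(4.62×10⁴ V/m)(0.622 m)cos135° = 2.03×10⁴ V.

2.03×10⁴ V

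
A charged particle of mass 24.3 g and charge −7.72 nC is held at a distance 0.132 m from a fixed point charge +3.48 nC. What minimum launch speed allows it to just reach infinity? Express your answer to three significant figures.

To just escape, total mechanical energy must reach zero at infinity: ½mv²_min + U = 0, so ½mv²_min = −U = |kQq|/r.
|U| = |kQq|/r = (8.99×10⁹ N·m²/C²)(3.48×10⁻⁹)(7.72×10⁻⁹)/(0.132) = 1.83×10⁻⁶ J.
v_min = √(2|U|/m) = √(2·1.83×10⁻⁶/0.0243) = 0.0123 m/s.

0.0123 m/s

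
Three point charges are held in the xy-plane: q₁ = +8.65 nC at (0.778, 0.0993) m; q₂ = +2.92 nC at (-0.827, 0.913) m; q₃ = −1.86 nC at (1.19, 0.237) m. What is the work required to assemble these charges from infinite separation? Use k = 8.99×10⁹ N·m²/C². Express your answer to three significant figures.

The assembly work is the sum of pairwise potential energies, U = Σ_{i<j} kqᵢqⱼ/rᵢⱼ.
Pair separations: r₁₂ = 1.80 m, r₁₃ = 0.434 m, r₂₃ = 2.13 m.
U = (1.26×10⁻⁷) + (-3.33×10⁻⁷) + (-2.30×10⁻⁸) = -2.30×10⁻⁷ J.

-2.30×10⁻⁷ J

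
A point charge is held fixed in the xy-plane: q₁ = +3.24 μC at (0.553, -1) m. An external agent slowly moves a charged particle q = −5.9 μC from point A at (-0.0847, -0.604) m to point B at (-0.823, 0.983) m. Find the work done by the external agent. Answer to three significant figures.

0.158 J

For quasistatic motion the external work equals the change in potential energy: W_ext = qΔV = q(V_B − V_A).
At A: distance to the source charge is 0.751 m; V_A = kq₁/r = 3.88×10⁴ V.
At B: distance to the source charge is 2.41 m; V_B = kq₁/r = 1.21×10⁴ V.
ΔV = V_B − V_A = -2.67×10⁴ V.
W_ext = qΔV = (-5.90×10⁻⁶ C)(-2.67×10⁴ V) = 0.158 J.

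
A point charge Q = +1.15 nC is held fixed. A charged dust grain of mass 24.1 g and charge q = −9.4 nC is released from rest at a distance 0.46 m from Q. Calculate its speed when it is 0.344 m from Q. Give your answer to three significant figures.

2.43×10⁻³ m/s

Only the electrostatic force acts, so mechanical energy is conserved: ½mv² = U₁ − U₂ = kQq(1/r₁ − 1/r₂).
U₁ − U₂ = (8.99×10⁹ N·m²/C²)(1.15×10⁻⁹ C)(-9.40×10⁻⁹ C)(1/0.460 − 1/0.344) = 7.12×10⁻⁸ J.
v = √(2·7.12×10⁻⁸/0.0241) = 2.43×10⁻³ m/s.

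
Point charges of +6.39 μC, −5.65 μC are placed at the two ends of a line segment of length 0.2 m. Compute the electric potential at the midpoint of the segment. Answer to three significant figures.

6.65×10⁴ V

Electric potential is a scalar, so the contributions from each charge add algebraically: V = Σ kqᵢ/rᵢ.
Each charge is 0.100 m from the midpoint.
V = k[(6.39×10⁻⁶)/(0.100) + (-5.65×10⁻⁶)/(0.100)] = 6.65×10⁴ V.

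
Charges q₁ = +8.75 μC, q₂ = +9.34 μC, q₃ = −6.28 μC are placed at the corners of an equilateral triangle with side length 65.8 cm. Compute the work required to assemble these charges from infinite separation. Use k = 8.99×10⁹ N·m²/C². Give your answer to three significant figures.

The assembly work is the sum of pairwise potential energies, U = Σ_{i<j} kqᵢqⱼ/rᵢⱼ.
All three pair separations equal the side length, 0.658 m.
U = (1.12) + (-0.751) + (-0.801) = -0.436 J.

-0.436 J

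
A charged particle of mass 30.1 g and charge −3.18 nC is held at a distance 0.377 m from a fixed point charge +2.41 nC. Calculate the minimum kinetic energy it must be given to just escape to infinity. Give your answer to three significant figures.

1.83×10⁻⁷ J

To just escape, total mechanical energy must reach zero at infinity: ½mv²_min + U = 0, so ½mv²_min = −U = |kQq|/r.
|U| = |kQq|/r = (8.99×10⁹ N·m²/C²)(2.41×10⁻⁹)(3.18×10⁻⁹)/(0.377) = 1.83×10⁻⁷ J.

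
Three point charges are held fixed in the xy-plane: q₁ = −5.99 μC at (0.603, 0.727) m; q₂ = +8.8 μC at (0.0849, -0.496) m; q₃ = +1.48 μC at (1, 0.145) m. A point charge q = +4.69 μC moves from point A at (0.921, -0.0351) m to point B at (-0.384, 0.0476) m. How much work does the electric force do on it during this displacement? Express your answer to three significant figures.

The work done by the electric force is W_field = −ΔU = −q(V_B − V_A) = q(V_A − V_B).
At A: distances to the source charges are 0.826 m, 0.955 m, 0.197 m; V_A = Σ kqᵢ/rᵢ = 8.53×10⁴ V.
At B: distances to the source charges are 1.20 m, 0.718 m, 1.39 m; V_B = Σ kqᵢ/rᵢ = 7.48×10⁴ V.
ΔV = V_B − V_A = -1.05×10⁴ V.
W_field = −qΔV = −(4.69×10⁻⁶ C)(-1.05×10⁴ V) = 0.0491 J.

0.0491 J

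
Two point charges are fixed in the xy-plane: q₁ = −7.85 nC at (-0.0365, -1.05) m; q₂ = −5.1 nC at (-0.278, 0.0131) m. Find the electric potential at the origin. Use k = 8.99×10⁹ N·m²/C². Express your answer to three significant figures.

-232 V

The total potential is the scalar sum of each charge's contribution, V = Σ kqᵢ/rᵢ.
Distances from the field point to each charge: r₁ = 1.05 m, r₂ = 0.278 m.
V = k[(-7.85×10⁻⁹)/(1.05) + (-5.10×10⁻⁹)/(0.278)] = -232 V.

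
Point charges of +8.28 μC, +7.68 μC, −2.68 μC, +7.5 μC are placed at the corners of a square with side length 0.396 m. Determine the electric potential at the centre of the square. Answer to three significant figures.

The total potential is the scalar sum of each charge's contribution, V = Σ kqᵢ/rᵢ.
The distance from each corner to the centre is a√2/2 = 0.280 m.
V = k[(8.28×10⁻⁶)/(0.280) + (7.68×10⁻⁶)/(0.280) + (-2.68×10⁻⁶)/(0.280) + (7.50×10⁻⁶)/(0.280)] = 6.67×10⁵ V.

6.67×10⁵ V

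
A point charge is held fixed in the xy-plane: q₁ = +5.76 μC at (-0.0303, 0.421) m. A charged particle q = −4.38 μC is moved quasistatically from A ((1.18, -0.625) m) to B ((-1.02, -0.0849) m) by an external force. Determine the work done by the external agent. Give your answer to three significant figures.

-0.0623 J

For quasistatic motion the external work equals the change in potential energy: W_ext = qΔV = q(V_B − V_A).
At A: distance to the source charge is 1.60 m; V_A = kq₁/r = 3.24×10⁴ V.
At B: distance to the source charge is 1.11 m; V_B = kq₁/r = 4.66×10⁴ V.
ΔV = V_B − V_A = 1.42×10⁴ V.
W_ext = qΔV = (-4.38×10⁻⁶ C)(1.42×10⁴ V) = -0.0623 J.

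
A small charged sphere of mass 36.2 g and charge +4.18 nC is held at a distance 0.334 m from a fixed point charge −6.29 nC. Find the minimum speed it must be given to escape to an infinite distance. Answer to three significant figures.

6.25×10⁻³ m/s

To just escape, total mechanical energy must reach zero at infinity: ½mv²_min + U = 0, so ½mv²_min = −U = |kQq|/r.
|U| = |kQq|/r = (8.99×10⁹ N·m²/C²)(6.29×10⁻⁹)(4.18×10⁻⁹)/(0.334) = 7.08×10⁻⁷ J.
v_min = √(2|U|/m) = √(2·7.08×10⁻⁷/0.0362) = 6.25×10⁻³ m/s.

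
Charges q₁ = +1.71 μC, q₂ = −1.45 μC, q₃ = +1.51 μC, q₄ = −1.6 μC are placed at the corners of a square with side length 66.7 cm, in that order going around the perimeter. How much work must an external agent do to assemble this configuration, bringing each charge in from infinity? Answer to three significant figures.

The assembly work is the sum of pairwise potential energies, U = Σ_{i<j} kqᵢqⱼ/rᵢⱼ.
The four side pairs have separation 0.667 m and the two diagonal pairs 0.943 m.
Summing all 6 pair terms gives U = -0.0857 J.

-0.0857 J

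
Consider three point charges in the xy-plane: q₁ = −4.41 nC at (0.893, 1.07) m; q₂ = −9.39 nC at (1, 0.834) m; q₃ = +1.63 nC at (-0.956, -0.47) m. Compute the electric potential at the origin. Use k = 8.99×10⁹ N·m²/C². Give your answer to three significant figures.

-79.5 V

The total potential is the scalar sum of each charge's contribution, V = Σ kqᵢ/rᵢ.
Distances from the field point to each charge: r₁ = 1.39 m, r₂ = 1.30 m, r₃ = 1.07 m.
V = k[(-4.41×10⁻⁹)/(1.39) + (-9.39×10⁻⁹)/(1.30) + (1.63×10⁻⁹)/(1.07)] = -79.5 V.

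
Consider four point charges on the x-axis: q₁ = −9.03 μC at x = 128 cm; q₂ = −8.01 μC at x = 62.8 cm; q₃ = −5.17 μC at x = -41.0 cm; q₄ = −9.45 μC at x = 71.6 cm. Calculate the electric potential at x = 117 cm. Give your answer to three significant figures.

-1.09×10⁶ V

Electric potential is a scalar, so the contributions from each charge add algebraically: V = Σ kqᵢ/rᵢ.
Distances from the field point to each charge: r₁ = 0.110 m, r₂ = 0.542 m, r₃ = 1.58 m, r₄ = 0.454 m.
V = k[(-9.03×10⁻⁶)/(0.110) + (-8.01×10⁻⁶)/(0.542) + (-5.17×10⁻⁶)/(1.58) + (-9.45×10⁻⁶)/(0.454)] = -1.09×10⁶ V.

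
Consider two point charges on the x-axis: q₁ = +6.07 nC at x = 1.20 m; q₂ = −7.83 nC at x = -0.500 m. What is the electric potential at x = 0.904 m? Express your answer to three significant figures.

134 V

The total potential is the scalar sum of each charge's contribution, V = Σ kqᵢ/rᵢ.
Distances from the field point to each charge: r₁ = 0.296 m, r₂ = 1.40 m.
V = k[(6.07×10⁻⁹)/(0.296) + (-7.83×10⁻⁹)/(1.40)] = 134 V.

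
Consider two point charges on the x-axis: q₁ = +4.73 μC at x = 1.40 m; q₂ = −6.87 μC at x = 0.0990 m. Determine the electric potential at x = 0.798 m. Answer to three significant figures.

Electric potential is a scalar, so the contributions from each charge add algebraically: V = Σ kqᵢ/rᵢ.
Distances from the field point to each charge: r₁ = 0.602 m, r₂ = 0.699 m.
V = k[(4.73×10⁻⁶)/(0.602) + (-6.87×10⁻⁶)/(0.699)] = -1.77×10⁴ V.

-1.77×10⁴ V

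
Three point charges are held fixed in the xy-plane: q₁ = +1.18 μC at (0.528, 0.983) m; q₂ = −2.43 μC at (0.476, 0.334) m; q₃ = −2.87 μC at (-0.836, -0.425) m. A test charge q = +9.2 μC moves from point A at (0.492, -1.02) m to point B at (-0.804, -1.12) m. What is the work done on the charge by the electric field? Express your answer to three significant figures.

The work done by the electric force is W_field = −ΔU = −q(V_B − V_A) = q(V_A − V_B).
At A: distances to the source charges are 2.00 m, 1.35 m, 1.46 m; V_A = Σ kqᵢ/rᵢ = -2.86×10⁴ V.
At B: distances to the source charges are 2.49 m, 1.94 m, 0.696 m; V_B = Σ kqᵢ/rᵢ = -4.41×10⁴ V.
ΔV = V_B − V_A = -1.55×10⁴ V.
W_field = −qΔV = −(9.20×10⁻⁶ C)(-1.55×10⁴ V) = 0.143 J.

0.143 J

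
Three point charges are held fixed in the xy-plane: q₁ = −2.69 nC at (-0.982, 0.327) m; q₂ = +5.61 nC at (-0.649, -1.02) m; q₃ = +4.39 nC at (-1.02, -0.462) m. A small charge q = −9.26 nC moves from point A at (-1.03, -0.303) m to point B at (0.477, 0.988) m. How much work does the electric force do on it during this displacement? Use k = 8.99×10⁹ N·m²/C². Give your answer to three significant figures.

-2.28×10⁻⁶ J

The work done by the electric force is W_field = −ΔU = −q(V_B − V_A) = q(V_A − V_B).
At A: distances to the source charges are 0.632 m, 0.812 m, 0.159 m; V_A = Σ kqᵢ/rᵢ = 272 V.
At B: distances to the source charges are 1.60 m, 2.30 m, 2.08 m; V_B = Σ kqᵢ/rᵢ = 25.7 V.
ΔV = V_B − V_A = -246 V.
W_field = −qΔV = −(-9.26×10⁻⁹ C)(-246 V) = -2.28×10⁻⁶ J.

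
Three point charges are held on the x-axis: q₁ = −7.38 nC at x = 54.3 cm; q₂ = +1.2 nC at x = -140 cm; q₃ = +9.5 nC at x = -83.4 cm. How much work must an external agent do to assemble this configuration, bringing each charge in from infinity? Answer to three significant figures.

The work to assemble the configuration equals its total potential energy, U = Σ kqᵢqⱼ/rᵢⱼ over all pairs.
Pair separations: r₁₂ = 1.94 m, r₁₃ = 1.38 m, r₂₃ = 0.566 m.
U = (-4.10×10⁻⁸) + (-4.58×10⁻⁷) + (1.81×10⁻⁷) = -3.18×10⁻⁷ J.

-3.18×10⁻⁷ J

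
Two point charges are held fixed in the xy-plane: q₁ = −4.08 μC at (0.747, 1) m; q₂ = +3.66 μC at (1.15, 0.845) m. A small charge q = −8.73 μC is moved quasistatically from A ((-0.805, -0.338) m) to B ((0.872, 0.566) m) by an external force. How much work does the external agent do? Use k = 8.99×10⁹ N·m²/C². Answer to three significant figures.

For quasistatic motion the external work equals the change in potential energy: W_ext = qΔV = q(V_B − V_A).
At A: distances to the source charges are 2.05 m, 2.29 m; V_A = Σ kqᵢ/rᵢ = -3500 V.
At B: distances to the source charges are 0.452 m, 0.394 m; V_B = Σ kqᵢ/rᵢ = 2330 V.
ΔV = V_B − V_A = 5830 V.
W_ext = qΔV = (-8.73×10⁻⁶ C)(5830 V) = -0.0509 J.

-0.0509 J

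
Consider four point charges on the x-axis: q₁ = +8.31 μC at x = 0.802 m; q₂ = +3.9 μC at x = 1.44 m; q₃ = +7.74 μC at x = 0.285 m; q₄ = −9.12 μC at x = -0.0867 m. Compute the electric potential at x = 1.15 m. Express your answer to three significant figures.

Electric potential is a scalar, so the contributions from each charge add algebraically: V = Σ kqᵢ/rᵢ.
Distances from the field point to each charge: r₁ = 0.348 m, r₂ = 0.290 m, r₃ = 0.865 m, r₄ = 1.24 m.
V = k[(8.31×10⁻⁶)/(0.348) + (3.90×10⁻⁶)/(0.290) + (7.74×10⁻⁶)/(0.865) + (-9.12×10⁻⁶)/(1.24)] = 3.50×10⁵ V.

3.50×10⁵ V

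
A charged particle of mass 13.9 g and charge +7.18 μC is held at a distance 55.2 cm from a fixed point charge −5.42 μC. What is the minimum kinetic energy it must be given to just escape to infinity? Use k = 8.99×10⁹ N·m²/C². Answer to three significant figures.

To just escape, total mechanical energy must reach zero at infinity: ½mv²_min + U = 0, so ½mv²_min = −U = |kQq|/r.
|U| = |kQq|/r = (8.99×10⁹ N·m²/C²)(5.42×10⁻⁶)(7.18×10⁻⁶)/(0.552) = 0.634 J.

0.634 J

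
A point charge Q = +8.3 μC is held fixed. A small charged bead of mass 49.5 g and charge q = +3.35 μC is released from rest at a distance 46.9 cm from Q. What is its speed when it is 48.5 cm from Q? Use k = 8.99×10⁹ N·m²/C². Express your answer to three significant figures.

0.843 m/s

Only the electrostatic force acts, so mechanical energy is conserved: ½mv² = U₁ − U₂ = kQq(1/r₁ − 1/r₂).
U₁ − U₂ = (8.99×10⁹ N·m²/C²)(8.30×10⁻⁶ C)(3.35×10⁻⁶ C)(1/0.469 − 1/0.485) = 0.0176 J.
v = √(2·0.0176/0.0495) = 0.843 m/s.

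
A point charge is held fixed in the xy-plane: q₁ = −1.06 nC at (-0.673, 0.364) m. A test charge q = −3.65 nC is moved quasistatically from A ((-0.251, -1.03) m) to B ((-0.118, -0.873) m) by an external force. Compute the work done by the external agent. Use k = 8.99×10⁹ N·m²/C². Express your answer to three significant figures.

1.77×10⁻⁹ J

For quasistatic motion the external work equals the change in potential energy: W_ext = qΔV = q(V_B − V_A).
At A: distance to the source charge is 1.46 m; V_A = kq₁/r = -6.54 V.
At B: distance to the source charge is 1.36 m; V_B = kq₁/r = -7.03 V.
ΔV = V_B − V_A = -0.486 V.
W_ext = qΔV = (-3.65×10⁻⁹ C)(-0.486 V) = 1.77×10⁻⁹ J.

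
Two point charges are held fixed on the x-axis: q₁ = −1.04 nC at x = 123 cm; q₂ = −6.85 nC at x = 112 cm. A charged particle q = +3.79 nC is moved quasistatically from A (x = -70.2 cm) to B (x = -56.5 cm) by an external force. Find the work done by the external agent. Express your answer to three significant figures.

For quasistatic motion the external work equals the change in potential energy: W_ext = qΔV = q(V_B − V_A).
At A: distances to the source charges are 1.93 m, 1.82 m; V_A = Σ kqᵢ/rᵢ = -38.6 V.
At B: distances to the source charges are 1.79 m, 1.69 m; V_B = Σ kqᵢ/rᵢ = -41.8 V.
ΔV = V_B − V_A = -3.12 V.
W_ext = qΔV = (3.79×10⁻⁹ C)(-3.12 V) = -1.18×10⁻⁸ J.

-1.18×10⁻⁸ J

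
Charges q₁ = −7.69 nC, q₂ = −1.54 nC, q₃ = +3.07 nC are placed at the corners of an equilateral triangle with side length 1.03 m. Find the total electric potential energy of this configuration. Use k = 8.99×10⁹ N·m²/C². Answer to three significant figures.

The assembly work is the sum of pairwise potential energies, U = Σ_{i<j} kqᵢqⱼ/rᵢⱼ.
All three pair separations equal the side length, 1.03 m.
U = (1.03×10⁻⁷) + (-2.06×10⁻⁷) + (-4.13×10⁻⁸) = -1.44×10⁻⁷ J.

-1.44×10⁻⁷ J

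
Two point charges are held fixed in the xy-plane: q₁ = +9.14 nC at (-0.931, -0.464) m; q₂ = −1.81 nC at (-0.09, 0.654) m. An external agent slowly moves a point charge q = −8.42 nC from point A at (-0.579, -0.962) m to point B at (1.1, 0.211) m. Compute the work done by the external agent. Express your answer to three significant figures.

8.38×10⁻⁷ J

For quasistatic motion the external work equals the change in potential energy: W_ext = qΔV = q(V_B − V_A).
At A: distances to the source charges are 0.610 m, 1.69 m; V_A = Σ kqᵢ/rᵢ = 125 V.
At B: distances to the source charges are 2.14 m, 1.27 m; V_B = Σ kqᵢ/rᵢ = 25.6 V.
ΔV = V_B − V_A = -99.5 V.
W_ext = qΔV = (-8.42×10⁻⁹ C)(-99.5 V) = 8.38×10⁻⁷ J.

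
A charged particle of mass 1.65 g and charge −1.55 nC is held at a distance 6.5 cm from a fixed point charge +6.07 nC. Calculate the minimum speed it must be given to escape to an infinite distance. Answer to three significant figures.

0.0397 m/s

To just escape, total mechanical energy must reach zero at infinity: ½mv²_min + U = 0, so ½mv²_min = −U = |kQq|/r.
|U| = |kQq|/r = (8.99×10⁹ N·m²/C²)(6.07×10⁻⁹)(1.55×10⁻⁹)/(0.0650) = 1.30×10⁻⁶ J.
v_min = √(2|U|/m) = √(2·1.30×10⁻⁶/1.65×10⁻³) = 0.0397 m/s.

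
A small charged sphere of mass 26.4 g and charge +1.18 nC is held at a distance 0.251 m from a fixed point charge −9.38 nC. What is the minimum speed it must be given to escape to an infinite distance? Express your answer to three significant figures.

To just escape, total mechanical energy must reach zero at infinity: ½mv²_min + U = 0, so ½mv²_min = −U = |kQq|/r.
|U| = |kQq|/r = (8.99×10⁹ N·m²/C²)(9.38×10⁻⁹)(1.18×10⁻⁹)/(0.251) = 3.96×10⁻⁷ J.
v_min = √(2|U|/m) = √(2·3.96×10⁻⁷/0.0264) = 5.48×10⁻³ m/s.

5.48×10⁻³ m/s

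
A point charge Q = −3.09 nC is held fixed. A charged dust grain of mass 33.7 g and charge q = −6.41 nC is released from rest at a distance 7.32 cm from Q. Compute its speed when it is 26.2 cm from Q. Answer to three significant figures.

Only the electrostatic force acts, so mechanical energy is conserved: ½mv² = U₁ − U₂ = kQq(1/r₁ − 1/r₂).
U₁ − U₂ = (8.99×10⁹ N·m²/C²)(-3.09×10⁻⁹ C)(-6.41×10⁻⁹ C)(1/0.0732 − 1/0.262) = 1.75×10⁻⁶ J.
v = √(2·1.75×10⁻⁶/0.0337) = 0.0102 m/s.

0.0102 m/s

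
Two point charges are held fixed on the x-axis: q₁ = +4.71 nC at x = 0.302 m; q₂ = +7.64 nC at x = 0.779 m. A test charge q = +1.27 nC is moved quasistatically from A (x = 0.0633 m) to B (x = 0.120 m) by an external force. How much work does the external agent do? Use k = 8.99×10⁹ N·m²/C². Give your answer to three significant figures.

For quasistatic motion the external work equals the change in potential energy: W_ext = qΔV = q(V_B − V_A).
At A: distances to the source charges are 0.239 m, 0.716 m; V_A = Σ kqᵢ/rᵢ = 273 V.
At B: distances to the source charges are 0.182 m, 0.659 m; V_B = Σ kqᵢ/rᵢ = 337 V.
ΔV = V_B − V_A = 63.5 V.
W_ext = qΔV = (1.27×10⁻⁹ C)(63.5 V) = 8.07×10⁻⁸ J.

8.07×10⁻⁸ J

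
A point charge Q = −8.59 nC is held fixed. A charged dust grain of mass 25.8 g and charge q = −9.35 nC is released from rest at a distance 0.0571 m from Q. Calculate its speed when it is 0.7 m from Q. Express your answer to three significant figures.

Only the electrostatic force acts, so mechanical energy is conserved: ½mv² = U₁ − U₂ = kQq(1/r₁ − 1/r₂).
U₁ − U₂ = (8.99×10⁹ N·m²/C²)(-8.59×10⁻⁹ C)(-9.35×10⁻⁹ C)(1/0.0571 − 1/0.700) = 1.16×10⁻⁵ J.
v = √(2·1.16×10⁻⁵/0.0258) = 0.0300 m/s.

0.0300 m/s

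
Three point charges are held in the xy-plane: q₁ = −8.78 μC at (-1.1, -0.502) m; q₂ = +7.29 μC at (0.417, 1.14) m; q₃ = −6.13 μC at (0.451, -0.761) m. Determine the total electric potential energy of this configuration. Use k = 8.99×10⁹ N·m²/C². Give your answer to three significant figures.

The work to assemble the configuration equals its total potential energy, U = Σ kqᵢqⱼ/rᵢⱼ over all pairs.
Pair separations: r₁₂ = 2.24 m, r₁₃ = 1.57 m, r₂₃ = 1.90 m.
U = (-0.257) + (0.308) + (-0.211) = -0.161 J.

-0.161 J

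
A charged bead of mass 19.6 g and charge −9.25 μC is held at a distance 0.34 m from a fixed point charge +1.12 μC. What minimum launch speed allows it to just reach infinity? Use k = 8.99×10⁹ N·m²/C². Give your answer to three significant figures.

To just escape, total mechanical energy must reach zero at infinity: ½mv²_min + U = 0, so ½mv²_min = −U = |kQq|/r.
|U| = |kQq|/r = (8.99×10⁹ N·m²/C²)(1.12×10⁻⁶)(9.25×10⁻⁶)/(0.340) = 0.274 J.
v_min = √(2|U|/m) = √(2·0.274/0.0196) = 5.29 m/s.

5.29 m/s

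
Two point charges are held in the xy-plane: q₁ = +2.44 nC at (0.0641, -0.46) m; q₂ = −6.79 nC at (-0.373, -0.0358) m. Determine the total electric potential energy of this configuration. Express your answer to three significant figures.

The work to assemble the configuration equals its total potential energy, U = Σ kqᵢqⱼ/rᵢⱼ over all pairs.
Pair separations: r₁₂ = 0.609 m.
U = (-2.45×10⁻⁷) = -2.45×10⁻⁷ J.

-2.45×10⁻⁷ J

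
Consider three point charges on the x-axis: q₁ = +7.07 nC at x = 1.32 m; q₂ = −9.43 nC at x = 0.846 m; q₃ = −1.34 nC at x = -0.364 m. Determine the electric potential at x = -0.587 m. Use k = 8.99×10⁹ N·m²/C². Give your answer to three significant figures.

The total potential is the scalar sum of each charge's contribution, V = Σ kqᵢ/rᵢ.
Distances from the field point to each charge: r₁ = 1.91 m, r₂ = 1.43 m, r₃ = 0.223 m.
V = k[(7.07×10⁻⁹)/(1.91) + (-9.43×10⁻⁹)/(1.43) + (-1.34×10⁻⁹)/(0.223)] = -79.9 V.

-79.9 V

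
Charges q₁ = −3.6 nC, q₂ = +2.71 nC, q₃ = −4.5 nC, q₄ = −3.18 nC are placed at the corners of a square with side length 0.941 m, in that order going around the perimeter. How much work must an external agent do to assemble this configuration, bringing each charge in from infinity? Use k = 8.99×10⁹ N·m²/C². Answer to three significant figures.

8.76×10⁻⁸ J

The work to assemble the configuration equals its total potential energy, U = Σ kqᵢqⱼ/rᵢⱼ over all pairs.
The four side pairs have separation 0.941 m and the two diagonal pairs 1.33 m.
Summing all 6 pair terms gives U = 8.76×10⁻⁸ J.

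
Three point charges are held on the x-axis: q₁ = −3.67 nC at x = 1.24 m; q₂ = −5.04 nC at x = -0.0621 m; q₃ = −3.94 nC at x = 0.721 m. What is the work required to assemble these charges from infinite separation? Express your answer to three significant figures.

The work to assemble the configuration equals its total potential energy, U = Σ kqᵢqⱼ/rᵢⱼ over all pairs.
Pair separations: r₁₂ = 1.30 m, r₁₃ = 0.519 m, r₂₃ = 0.783 m.
U = (1.28×10⁻⁷) + (2.50×10⁻⁷) + (2.28×10⁻⁷) = 6.06×10⁻⁷ J.

6.06×10⁻⁷ J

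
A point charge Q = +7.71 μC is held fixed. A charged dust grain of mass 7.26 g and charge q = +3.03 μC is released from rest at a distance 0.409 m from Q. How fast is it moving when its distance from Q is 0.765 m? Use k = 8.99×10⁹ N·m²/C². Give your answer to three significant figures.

8.11 m/s

Only the electrostatic force acts, so mechanical energy is conserved: ½mv² = U₁ − U₂ = kQq(1/r₁ − 1/r₂).
U₁ − U₂ = (8.99×10⁹ N·m²/C²)(7.71×10⁻⁶ C)(3.03×10⁻⁶ C)(1/0.409 − 1/0.765) = 0.239 J.
v = √(2·0.239/7.26×10⁻³) = 8.11 m/s.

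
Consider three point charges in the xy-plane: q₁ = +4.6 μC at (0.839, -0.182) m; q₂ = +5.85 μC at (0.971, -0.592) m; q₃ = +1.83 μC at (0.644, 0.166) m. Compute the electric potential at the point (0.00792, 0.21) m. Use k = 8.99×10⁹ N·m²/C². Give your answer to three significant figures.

Electric potential is a scalar, so the contributions from each charge add algebraically: V = Σ kqᵢ/rᵢ.
Distances from the field point to each charge: r₁ = 0.919 m, r₂ = 1.25 m, r₃ = 0.638 m.
V = k[(4.60×10⁻⁶)/(0.919) + (5.85×10⁻⁶)/(1.25) + (1.83×10⁻⁶)/(0.638)] = 1.13×10⁵ V.

1.13×10⁵ V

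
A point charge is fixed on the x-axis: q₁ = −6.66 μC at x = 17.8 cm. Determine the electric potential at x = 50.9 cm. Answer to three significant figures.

Electric potential is a scalar, so the contributions from each charge add algebraically: V = Σ kqᵢ/rᵢ.
V = k[(-6.66×10⁻⁶)/(0.331)] = -1.81×10⁵ V.

-1.81×10⁵ V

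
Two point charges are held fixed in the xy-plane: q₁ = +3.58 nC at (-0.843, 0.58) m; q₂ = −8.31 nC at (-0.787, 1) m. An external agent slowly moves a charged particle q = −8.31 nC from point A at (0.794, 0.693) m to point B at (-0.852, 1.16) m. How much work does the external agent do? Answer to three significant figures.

For quasistatic motion the external work equals the change in potential energy: W_ext = qΔV = q(V_B − V_A).
At A: distances to the source charges are 1.64 m, 1.61 m; V_A = Σ kqᵢ/rᵢ = -26.8 V.
At B: distances to the source charges are 0.580 m, 0.173 m; V_B = Σ kqᵢ/rᵢ = -377 V.
ΔV = V_B − V_A = -350 V.
W_ext = qΔV = (-8.31×10⁻⁹ C)(-350 V) = 2.91×10⁻⁶ J.

2.91×10⁻⁶ J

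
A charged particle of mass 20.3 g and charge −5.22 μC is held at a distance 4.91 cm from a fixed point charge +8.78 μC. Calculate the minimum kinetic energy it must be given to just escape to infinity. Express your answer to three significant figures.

To just escape, total mechanical energy must reach zero at infinity: ½mv²_min + U = 0, so ½mv²_min = −U = |kQq|/r.
|U| = |kQq|/r = (8.99×10⁹ N·m²/C²)(8.78×10⁻⁶)(5.22×10⁻⁶)/(0.0491) = 8.39 J.

8.39 J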